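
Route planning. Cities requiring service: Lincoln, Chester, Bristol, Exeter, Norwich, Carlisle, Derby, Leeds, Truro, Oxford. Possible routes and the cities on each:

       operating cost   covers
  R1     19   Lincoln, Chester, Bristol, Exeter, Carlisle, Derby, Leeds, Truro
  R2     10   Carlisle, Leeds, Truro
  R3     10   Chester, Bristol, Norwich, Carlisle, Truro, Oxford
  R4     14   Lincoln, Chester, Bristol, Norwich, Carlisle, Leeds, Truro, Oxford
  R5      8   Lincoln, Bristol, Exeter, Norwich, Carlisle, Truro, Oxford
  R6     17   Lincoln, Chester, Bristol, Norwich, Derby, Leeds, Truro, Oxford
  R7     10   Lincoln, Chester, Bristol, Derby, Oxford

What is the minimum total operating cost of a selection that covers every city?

R5, R6 cover every city at operating cost 8 + 17 = 25.
Any cover uses at least 2 routes; among all covering selections none totals below 25.
Greedy by coverage-per-operating cost would pick R5, R7, R2 for 28 — worse than the optimum 25.

25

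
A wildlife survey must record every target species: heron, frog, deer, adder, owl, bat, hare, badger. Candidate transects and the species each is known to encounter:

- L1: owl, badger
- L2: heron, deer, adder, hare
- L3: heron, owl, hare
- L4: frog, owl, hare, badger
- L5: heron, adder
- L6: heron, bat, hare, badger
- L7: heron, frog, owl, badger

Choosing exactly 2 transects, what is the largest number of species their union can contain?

Choosing L2, L4 covers {heron, frog, deer, adder, owl, hare, badger} — 7 species.
No choice of 2 transects does better; here bat is left uncovered.

7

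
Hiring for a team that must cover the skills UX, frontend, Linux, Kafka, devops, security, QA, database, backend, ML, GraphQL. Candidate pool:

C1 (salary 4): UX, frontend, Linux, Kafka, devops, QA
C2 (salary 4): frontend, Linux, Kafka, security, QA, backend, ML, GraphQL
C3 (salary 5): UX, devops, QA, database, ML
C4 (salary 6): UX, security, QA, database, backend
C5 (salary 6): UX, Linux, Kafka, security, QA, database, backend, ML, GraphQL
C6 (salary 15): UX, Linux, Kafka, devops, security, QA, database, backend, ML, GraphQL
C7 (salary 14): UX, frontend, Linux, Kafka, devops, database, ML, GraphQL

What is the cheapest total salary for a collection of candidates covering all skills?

C2, C3 cover every skill at salary 4 + 5 = 9.
Any cover uses at least 2 candidates; among all covering selections none totals below 9.

9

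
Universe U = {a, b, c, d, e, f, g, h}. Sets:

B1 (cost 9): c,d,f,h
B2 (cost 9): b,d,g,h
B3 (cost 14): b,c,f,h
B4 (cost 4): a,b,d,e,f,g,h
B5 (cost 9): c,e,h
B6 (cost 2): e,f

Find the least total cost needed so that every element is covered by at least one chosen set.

B1, B4 cover every element at cost 9 + 4 = 13.
Any cover uses at least 2 sets; among all covering selections none totals below 13.

13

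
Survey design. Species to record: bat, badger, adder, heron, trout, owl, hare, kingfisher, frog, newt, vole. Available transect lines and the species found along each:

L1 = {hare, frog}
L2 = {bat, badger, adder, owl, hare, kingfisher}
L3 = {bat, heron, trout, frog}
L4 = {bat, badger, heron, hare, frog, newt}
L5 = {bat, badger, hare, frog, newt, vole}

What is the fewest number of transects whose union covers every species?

3

L2, L3, L5 together cover {bat, badger, adder, heron, trout, owl, hare, kingfisher, frog, newt, vole} — every species.
No 2 of the 5 transects cover everything (all 10 pairs fall short), so 3 is minimum.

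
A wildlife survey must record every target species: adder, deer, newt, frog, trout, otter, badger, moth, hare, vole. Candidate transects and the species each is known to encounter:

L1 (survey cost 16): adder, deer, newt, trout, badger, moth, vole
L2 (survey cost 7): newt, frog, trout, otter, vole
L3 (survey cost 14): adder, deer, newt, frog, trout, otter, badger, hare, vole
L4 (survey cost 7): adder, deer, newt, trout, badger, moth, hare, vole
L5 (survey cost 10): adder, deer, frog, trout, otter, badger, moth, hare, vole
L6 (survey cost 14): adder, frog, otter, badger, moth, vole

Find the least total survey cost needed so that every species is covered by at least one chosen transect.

14

L2, L4 cover every species at survey cost 7 + 7 = 14.
Any cover uses at least 2 transects; among all covering selections none totals below 14.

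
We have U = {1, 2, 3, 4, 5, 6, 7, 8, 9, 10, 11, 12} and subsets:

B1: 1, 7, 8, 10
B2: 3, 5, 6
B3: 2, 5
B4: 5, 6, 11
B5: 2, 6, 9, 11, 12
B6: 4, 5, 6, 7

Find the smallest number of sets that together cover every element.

4

B1, B2, B5, B6 together cover {1, 2, 3, 4, 5, 6, 7, 8, 9, 10, 11, 12} — every element.
No 3 of the 6 sets cover everything (all 20 triples fall short), so 4 is minimum.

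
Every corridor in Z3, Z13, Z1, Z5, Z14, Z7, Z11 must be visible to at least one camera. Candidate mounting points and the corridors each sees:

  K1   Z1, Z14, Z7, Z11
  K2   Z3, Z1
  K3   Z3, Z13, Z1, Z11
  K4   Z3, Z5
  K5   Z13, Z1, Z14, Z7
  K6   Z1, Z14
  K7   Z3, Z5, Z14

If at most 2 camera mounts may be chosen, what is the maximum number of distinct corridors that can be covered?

6

Choosing K1, K3 covers {Z3, Z13, Z1, Z14, Z7, Z11} — 6 corridors.
No choice of 2 camera mounts does better; here Z5 is left uncovered.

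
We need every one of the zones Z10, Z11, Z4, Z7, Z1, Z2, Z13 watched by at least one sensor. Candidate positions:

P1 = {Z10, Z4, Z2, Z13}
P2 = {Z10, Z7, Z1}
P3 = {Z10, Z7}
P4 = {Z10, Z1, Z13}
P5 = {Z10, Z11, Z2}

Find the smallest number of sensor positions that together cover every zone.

P1, P2, P5 together cover {Z10, Z11, Z4, Z7, Z1, Z2, Z13} — every zone.
No 2 of the 5 sensor positions cover everything (all 10 pairs fall short), so 3 is minimum.

3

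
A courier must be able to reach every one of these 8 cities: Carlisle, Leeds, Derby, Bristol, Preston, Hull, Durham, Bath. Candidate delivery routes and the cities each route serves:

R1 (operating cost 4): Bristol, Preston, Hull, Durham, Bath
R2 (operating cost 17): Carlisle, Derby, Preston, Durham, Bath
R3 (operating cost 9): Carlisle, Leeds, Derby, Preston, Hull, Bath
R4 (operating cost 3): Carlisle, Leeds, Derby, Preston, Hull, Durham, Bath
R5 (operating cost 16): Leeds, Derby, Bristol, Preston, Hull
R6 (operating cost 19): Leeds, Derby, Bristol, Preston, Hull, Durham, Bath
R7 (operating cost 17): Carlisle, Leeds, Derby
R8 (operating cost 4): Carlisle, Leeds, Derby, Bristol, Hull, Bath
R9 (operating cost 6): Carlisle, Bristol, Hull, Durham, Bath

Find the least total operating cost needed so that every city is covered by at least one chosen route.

R1, R4 cover every city at operating cost 4 + 3 = 7.
Any cover uses at least 2 routes; among all covering selections none totals below 7.

7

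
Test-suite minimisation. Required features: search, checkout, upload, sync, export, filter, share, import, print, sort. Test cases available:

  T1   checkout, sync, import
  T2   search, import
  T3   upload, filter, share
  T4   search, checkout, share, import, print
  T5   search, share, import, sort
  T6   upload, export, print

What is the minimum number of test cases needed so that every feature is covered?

4

T1, T3, T5, T6 together cover {search, checkout, upload, sync, export, filter, share, import, print, sort} — every feature.
No 3 of the 6 test cases cover everything (all 20 triples fall short), so 4 is minimum.
Greedy (largest uncovered first) would take T4, T3, T1, T5, T6 — 5 test cases — but 4 suffice.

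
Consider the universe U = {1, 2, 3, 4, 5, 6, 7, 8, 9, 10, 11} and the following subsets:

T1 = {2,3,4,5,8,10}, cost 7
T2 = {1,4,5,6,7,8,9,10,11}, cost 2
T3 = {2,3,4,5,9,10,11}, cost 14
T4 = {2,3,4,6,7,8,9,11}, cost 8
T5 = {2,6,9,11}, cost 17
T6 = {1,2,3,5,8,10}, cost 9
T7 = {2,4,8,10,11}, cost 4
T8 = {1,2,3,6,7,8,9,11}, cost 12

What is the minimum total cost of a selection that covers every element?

9

T1, T2 cover every element at cost 7 + 2 = 9.
Any cover uses at least 2 sets; among all covering selections none totals below 9.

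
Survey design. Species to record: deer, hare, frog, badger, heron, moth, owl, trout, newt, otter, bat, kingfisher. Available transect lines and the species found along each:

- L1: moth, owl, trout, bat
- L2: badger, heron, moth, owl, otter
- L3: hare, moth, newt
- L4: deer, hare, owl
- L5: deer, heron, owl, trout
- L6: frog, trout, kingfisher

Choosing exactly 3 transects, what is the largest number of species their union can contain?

Choosing L2, L3, L6 covers {hare, frog, badger, heron, moth, owl, trout, newt, otter, kingfisher} — 10 species.
No choice of 3 transects does better; here deer, bat are left uncovered.

10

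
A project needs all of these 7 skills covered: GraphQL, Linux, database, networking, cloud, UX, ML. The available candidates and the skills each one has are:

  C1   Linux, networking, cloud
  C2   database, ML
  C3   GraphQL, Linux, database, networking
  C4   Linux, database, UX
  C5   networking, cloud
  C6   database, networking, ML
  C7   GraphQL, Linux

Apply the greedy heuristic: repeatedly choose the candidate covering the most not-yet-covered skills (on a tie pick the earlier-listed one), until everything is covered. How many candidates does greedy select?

Pick 1: C3 covers 4 new skills (GraphQL, Linux, database, networking).
Pick 2: C1 covers 1 new skills (cloud).
Pick 3: C2 covers 1 new skills (ML).
Pick 4: C4 covers 1 new skills (UX).
Greedy uses 4 candidates.

4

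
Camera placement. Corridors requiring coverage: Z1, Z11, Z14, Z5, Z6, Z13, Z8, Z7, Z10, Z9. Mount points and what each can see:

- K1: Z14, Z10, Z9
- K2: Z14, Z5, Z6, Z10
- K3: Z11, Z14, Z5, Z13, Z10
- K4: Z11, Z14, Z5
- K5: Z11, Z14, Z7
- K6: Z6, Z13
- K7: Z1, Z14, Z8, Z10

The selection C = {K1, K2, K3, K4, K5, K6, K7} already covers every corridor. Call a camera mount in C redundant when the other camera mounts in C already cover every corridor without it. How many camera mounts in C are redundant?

4

Drop K1: Z9 uncovered — not redundant.
Drop K2: the rest still cover every corridor — redundant.
Drop K3: the rest still cover every corridor — redundant.
Drop K4: the rest still cover every corridor — redundant.
Drop K5: Z7 uncovered — not redundant.
Drop K6: the rest still cover every corridor — redundant.
Drop K7: Z1, Z8 uncovered — not redundant.
4 redundant: K2, K3, K4, K6.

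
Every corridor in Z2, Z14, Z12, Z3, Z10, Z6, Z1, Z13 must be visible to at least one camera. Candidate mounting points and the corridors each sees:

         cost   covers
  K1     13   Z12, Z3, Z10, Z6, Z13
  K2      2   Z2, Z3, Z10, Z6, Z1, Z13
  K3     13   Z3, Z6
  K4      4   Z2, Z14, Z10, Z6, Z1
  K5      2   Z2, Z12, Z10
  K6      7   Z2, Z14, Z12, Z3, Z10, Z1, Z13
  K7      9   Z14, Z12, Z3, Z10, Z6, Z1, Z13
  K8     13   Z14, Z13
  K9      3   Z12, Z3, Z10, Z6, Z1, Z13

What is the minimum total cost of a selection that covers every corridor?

7

K4, K9 cover every corridor at cost 4 + 3 = 7.
Any cover uses at least 2 camera mounts; among all covering selections none totals below 7.
Greedy by coverage-per-cost would pick K2, K5, K4 for 8 — worse than the optimum 7.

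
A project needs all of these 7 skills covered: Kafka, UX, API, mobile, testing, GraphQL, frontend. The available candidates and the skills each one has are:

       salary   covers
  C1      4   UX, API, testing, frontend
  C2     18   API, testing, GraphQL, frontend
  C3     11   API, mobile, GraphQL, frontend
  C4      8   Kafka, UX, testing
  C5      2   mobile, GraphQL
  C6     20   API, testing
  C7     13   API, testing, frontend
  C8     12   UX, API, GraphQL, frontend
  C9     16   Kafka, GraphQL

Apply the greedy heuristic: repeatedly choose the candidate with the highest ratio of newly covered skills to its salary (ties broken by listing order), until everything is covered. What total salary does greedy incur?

14

Pick 1: C1 adds 4 new (UX, API, testing, frontend) at salary 4 (ratio 4/4).
Pick 2: C5 adds 2 new (mobile, GraphQL) at salary 2 (ratio 2/2).
Pick 3: C4 adds 1 new (Kafka) at salary 8 (ratio 1/8).
Greedy total salary: 4 + 2 + 8 = 14.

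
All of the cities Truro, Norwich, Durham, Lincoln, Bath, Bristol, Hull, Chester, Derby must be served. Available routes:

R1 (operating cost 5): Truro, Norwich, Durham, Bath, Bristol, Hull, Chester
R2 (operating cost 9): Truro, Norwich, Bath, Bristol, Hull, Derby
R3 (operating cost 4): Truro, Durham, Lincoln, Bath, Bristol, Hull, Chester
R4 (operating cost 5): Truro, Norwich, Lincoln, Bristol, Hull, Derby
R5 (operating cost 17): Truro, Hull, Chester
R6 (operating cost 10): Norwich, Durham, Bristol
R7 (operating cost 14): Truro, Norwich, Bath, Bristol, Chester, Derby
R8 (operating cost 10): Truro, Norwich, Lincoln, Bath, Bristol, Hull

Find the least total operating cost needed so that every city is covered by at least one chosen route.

9

R3, R4 cover every city at operating cost 4 + 5 = 9.
Any cover uses at least 2 routes; among all covering selections none totals below 9.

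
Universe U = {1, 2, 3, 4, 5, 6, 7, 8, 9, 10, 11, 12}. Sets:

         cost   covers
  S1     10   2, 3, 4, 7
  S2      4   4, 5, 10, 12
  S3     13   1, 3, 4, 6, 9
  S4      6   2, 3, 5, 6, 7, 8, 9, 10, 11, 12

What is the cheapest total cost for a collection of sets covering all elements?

19

S3, S4 cover every element at cost 13 + 6 = 19.
Any cover uses at least 2 sets; among all covering selections none totals below 19.
Greedy by coverage-per-cost would pick S4, S2, S3 for 23 — worse than the optimum 19.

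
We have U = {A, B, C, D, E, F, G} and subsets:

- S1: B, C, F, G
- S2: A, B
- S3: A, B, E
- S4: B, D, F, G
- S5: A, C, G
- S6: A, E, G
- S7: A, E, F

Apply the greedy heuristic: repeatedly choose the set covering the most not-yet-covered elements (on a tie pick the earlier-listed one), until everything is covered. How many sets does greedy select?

3

Pick 1: S1 covers 4 new elements (B, C, F, G).
Pick 2: S3 covers 2 new elements (A, E).
Pick 3: S4 covers 1 new elements (D).
Greedy uses 3 sets.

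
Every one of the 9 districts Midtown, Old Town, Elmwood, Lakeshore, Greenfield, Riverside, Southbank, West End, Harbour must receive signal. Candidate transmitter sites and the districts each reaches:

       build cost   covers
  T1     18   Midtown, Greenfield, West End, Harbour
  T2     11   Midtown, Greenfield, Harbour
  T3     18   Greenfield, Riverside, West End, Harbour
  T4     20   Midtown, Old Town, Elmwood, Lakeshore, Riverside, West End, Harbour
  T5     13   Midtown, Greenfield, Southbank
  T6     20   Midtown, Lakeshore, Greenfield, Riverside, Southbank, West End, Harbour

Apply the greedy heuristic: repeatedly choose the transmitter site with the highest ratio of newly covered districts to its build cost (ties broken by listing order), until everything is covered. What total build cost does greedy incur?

Pick 1: T4 adds 7 new (Midtown, Old Town, Elmwood, Lakeshore, Riverside, West End, Harbour) at build cost 20 (ratio 7/20).
Pick 2: T5 adds 2 new (Greenfield, Southbank) at build cost 13 (ratio 2/13).
Greedy total build cost: 20 + 13 = 33.

33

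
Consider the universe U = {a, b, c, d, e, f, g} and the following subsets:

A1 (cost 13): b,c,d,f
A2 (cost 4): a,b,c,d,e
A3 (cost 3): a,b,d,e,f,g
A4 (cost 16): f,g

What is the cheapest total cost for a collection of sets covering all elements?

7

A2, A3 cover every element at cost 4 + 3 = 7.
Any cover uses at least 2 sets; among all covering selections none totals below 7.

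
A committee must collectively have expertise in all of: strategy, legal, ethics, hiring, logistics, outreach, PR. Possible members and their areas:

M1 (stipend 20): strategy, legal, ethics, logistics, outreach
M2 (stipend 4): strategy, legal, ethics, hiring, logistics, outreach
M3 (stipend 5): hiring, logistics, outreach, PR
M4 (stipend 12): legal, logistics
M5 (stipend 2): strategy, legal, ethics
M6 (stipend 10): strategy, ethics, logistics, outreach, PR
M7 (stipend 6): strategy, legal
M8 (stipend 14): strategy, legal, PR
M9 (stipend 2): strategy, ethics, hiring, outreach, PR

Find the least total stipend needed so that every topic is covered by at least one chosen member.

M2, M9 cover every topic at stipend 4 + 2 = 6.
Any cover uses at least 2 members; among all covering selections none totals below 6.

6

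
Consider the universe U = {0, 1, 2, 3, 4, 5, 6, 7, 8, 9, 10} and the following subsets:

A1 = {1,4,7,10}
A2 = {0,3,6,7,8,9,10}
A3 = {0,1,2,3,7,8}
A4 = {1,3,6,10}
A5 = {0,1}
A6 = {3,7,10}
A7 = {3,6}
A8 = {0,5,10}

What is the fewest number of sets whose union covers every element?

A1, A2, A3, A8 together cover {0, 1, 2, 3, 4, 5, 6, 7, 8, 9, 10} — every element.
No 3 of the 8 sets cover everything (all 56 triples fall short), so 4 is minimum.

4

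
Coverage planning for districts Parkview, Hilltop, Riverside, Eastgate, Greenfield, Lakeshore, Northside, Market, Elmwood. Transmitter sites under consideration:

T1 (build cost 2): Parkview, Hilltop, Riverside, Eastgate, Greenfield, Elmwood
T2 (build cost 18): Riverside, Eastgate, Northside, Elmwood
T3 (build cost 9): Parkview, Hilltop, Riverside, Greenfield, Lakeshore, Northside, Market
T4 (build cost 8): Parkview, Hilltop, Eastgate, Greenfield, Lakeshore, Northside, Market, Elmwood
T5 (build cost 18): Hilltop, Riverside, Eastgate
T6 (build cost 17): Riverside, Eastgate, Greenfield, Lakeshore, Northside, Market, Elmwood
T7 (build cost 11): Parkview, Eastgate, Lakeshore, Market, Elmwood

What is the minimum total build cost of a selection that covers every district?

10

T1, T4 cover every district at build cost 2 + 8 = 10.
Any cover uses at least 2 transmitter sites; among all covering selections none totals below 10.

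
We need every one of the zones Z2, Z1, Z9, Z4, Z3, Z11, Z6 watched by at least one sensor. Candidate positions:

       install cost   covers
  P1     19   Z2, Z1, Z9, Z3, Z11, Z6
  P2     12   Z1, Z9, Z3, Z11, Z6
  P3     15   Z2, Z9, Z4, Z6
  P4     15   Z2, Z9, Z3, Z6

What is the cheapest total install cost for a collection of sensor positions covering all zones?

27

P2, P3 cover every zone at install cost 12 + 15 = 27.
Any cover uses at least 2 sensor positions; among all covering selections none totals below 27.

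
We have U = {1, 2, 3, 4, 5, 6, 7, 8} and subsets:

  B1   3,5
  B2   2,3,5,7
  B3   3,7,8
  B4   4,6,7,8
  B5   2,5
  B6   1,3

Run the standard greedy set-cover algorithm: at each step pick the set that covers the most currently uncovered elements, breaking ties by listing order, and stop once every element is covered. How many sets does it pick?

3

Pick 1: B2 covers 4 new elements (2, 3, 5, 7).
Pick 2: B4 covers 3 new elements (4, 6, 8).
Pick 3: B6 covers 1 new elements (1).
Greedy uses 3 sets.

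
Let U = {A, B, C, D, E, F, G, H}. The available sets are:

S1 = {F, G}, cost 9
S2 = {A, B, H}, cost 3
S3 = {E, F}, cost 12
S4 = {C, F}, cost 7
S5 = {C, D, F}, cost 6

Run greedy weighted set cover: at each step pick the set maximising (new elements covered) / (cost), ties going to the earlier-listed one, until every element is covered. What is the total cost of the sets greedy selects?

30

Pick 1: S2 adds 3 new (A, B, H) at cost 3 (ratio 3/3).
Pick 2: S5 adds 3 new (C, D, F) at cost 6 (ratio 3/6).
Pick 3: S1 adds 1 new (G) at cost 9 (ratio 1/9).
Pick 4: S3 adds 1 new (E) at cost 12 (ratio 1/12).
Greedy total cost: 3 + 6 + 9 + 12 = 30.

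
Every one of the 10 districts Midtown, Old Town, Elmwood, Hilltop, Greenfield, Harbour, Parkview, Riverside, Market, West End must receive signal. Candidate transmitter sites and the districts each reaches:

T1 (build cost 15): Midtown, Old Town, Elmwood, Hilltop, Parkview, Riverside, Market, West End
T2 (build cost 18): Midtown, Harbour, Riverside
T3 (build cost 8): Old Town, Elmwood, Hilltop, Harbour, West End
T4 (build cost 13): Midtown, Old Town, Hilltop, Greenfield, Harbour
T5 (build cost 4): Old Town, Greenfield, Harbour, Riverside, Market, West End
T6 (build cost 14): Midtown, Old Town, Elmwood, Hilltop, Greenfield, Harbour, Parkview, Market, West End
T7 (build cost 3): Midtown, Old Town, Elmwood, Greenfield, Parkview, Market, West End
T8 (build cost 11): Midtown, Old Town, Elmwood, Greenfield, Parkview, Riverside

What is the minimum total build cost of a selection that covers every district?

T3, T5, T7 cover every district at build cost 8 + 4 + 3 = 15.
Any cover uses at least 2 transmitter sites; among all covering selections none totals below 15.

15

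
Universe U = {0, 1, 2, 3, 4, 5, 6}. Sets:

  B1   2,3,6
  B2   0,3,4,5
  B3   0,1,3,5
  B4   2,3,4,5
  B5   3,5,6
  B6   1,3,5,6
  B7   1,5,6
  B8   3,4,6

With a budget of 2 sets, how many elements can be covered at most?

Choosing B1, B2 covers {0, 2, 3, 4, 5, 6} — 6 elements.
No choice of 2 sets does better; here 1 is left uncovered.

6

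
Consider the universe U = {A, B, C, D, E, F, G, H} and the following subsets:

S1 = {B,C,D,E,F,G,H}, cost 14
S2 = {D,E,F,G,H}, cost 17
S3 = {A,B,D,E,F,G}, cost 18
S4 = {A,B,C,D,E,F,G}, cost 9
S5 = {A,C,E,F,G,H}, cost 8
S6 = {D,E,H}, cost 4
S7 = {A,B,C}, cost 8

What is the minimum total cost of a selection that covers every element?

13

S4, S6 cover every element at cost 9 + 4 = 13.
Any cover uses at least 2 sets; among all covering selections none totals below 13.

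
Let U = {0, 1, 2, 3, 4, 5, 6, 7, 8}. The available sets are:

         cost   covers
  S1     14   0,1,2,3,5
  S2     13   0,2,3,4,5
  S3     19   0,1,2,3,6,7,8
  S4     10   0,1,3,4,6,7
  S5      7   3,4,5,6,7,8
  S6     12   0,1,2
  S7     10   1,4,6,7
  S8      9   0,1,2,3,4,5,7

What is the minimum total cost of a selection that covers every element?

S5, S8 cover every element at cost 7 + 9 = 16.
Any cover uses at least 2 sets; among all covering selections none totals below 16.

16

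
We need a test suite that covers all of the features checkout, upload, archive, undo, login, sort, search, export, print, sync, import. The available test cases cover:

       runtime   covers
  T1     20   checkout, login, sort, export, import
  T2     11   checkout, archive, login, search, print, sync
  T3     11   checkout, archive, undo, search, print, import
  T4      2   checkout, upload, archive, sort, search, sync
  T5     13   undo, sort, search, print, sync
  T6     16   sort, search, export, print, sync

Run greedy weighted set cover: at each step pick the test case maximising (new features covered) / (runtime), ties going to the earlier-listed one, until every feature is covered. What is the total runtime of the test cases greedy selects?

Pick 1: T4 adds 6 new (checkout, upload, archive, sort, search, sync) at runtime 2 (ratio 6/2).
Pick 2: T3 adds 3 new (undo, print, import) at runtime 11 (ratio 3/11).
Pick 3: T1 adds 2 new (login, export) at runtime 20 (ratio 2/20).
Greedy total runtime: 2 + 11 + 20 = 33.

33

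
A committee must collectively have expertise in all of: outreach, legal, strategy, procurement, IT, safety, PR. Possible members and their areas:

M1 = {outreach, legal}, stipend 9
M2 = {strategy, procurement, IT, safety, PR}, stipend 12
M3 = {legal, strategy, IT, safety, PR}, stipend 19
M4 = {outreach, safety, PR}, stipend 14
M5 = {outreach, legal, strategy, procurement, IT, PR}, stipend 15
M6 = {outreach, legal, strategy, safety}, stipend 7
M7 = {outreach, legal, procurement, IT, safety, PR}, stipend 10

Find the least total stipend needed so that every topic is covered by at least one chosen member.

17

M6, M7 cover every topic at stipend 7 + 10 = 17.
Any cover uses at least 2 members; among all covering selections none totals below 17.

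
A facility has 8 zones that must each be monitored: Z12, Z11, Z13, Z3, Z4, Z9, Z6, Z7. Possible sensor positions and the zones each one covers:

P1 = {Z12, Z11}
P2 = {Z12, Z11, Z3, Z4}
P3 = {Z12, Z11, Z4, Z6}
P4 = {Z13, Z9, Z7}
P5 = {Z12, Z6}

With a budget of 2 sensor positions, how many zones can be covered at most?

7

Choosing P2, P4 covers {Z12, Z11, Z13, Z3, Z4, Z9, Z7} — 7 zones.
No choice of 2 sensor positions does better; here Z6 is left uncovered.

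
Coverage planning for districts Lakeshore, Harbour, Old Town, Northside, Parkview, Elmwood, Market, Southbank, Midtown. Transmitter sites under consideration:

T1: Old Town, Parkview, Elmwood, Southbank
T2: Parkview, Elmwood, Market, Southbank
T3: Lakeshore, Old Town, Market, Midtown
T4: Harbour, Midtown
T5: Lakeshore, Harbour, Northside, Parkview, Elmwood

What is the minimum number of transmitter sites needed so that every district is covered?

T1, T3, T5 together cover {Lakeshore, Harbour, Old Town, Northside, Parkview, Elmwood, Market, Southbank, Midtown} — every district.
No 2 of the 5 transmitter sites cover everything (all 10 pairs fall short), so 3 is minimum.

3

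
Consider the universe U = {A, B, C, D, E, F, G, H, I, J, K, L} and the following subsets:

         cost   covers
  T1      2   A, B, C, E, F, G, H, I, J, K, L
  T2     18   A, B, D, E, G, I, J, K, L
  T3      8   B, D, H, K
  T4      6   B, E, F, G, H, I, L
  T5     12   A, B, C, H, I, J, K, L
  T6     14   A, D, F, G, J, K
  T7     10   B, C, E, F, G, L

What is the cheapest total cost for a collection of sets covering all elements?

10

T1, T3 cover every element at cost 2 + 8 = 10.
Any cover uses at least 2 sets; among all covering selections none totals below 10.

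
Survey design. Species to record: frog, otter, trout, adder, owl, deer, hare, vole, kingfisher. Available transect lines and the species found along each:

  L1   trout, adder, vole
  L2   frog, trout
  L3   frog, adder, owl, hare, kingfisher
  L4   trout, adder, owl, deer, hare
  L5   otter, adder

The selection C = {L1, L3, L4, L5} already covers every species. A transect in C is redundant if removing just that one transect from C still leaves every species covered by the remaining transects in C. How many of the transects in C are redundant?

0

Drop L1: vole uncovered — not redundant.
Drop L3: frog, kingfisher uncovered — not redundant.
Drop L4: deer uncovered — not redundant.
Drop L5: otter uncovered — not redundant.
None of the transects in C is redundant.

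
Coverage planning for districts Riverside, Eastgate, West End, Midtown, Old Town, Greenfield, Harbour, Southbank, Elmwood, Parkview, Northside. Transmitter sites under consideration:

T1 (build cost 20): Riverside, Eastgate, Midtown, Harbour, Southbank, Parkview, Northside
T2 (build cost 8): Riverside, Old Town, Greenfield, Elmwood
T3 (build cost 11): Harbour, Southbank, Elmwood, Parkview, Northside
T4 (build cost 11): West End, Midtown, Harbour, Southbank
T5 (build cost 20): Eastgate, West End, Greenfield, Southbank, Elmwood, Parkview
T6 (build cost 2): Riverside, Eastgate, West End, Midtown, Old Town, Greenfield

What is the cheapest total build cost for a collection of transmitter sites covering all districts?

T3, T6 cover every district at build cost 11 + 2 = 13.
Any cover uses at least 2 transmitter sites; among all covering selections none totals below 13.

13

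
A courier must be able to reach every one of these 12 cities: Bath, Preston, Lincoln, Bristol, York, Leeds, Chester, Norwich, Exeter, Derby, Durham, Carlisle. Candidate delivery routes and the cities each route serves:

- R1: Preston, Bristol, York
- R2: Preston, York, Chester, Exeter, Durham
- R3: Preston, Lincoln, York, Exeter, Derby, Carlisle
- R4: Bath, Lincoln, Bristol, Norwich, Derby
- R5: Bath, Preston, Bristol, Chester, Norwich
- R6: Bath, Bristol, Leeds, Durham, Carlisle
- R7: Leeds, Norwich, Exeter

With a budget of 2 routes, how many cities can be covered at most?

10

Choosing R2, R4 covers {Bath, Preston, Lincoln, Bristol, York, Chester, Norwich, Exeter, Derby, Durham} — 10 cities.
No choice of 2 routes does better; here Leeds, Carlisle are left uncovered.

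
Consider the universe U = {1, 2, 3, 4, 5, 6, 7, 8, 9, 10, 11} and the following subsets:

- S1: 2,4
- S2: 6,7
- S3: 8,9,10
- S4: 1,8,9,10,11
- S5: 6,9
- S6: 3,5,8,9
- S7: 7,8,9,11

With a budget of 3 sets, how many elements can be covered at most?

9

Choosing S1, S2, S4 covers {1, 2, 4, 6, 7, 8, 9, 10, 11} — 9 elements.
No choice of 3 sets does better; here 3, 5 are left uncovered.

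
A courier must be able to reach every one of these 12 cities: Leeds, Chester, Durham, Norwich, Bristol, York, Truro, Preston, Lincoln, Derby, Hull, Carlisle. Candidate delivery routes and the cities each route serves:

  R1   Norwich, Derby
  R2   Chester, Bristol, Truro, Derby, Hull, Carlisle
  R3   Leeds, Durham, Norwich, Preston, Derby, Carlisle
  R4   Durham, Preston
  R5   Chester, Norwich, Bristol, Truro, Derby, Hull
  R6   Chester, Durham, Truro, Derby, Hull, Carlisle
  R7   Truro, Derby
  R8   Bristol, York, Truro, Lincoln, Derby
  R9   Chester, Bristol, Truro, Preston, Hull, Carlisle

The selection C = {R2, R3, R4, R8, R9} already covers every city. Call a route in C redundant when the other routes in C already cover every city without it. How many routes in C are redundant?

Drop R2: the rest still cover every city — redundant.
Drop R3: Leeds, Norwich uncovered — not redundant.
Drop R4: the rest still cover every city — redundant.
Drop R8: York, Lincoln uncovered — not redundant.
Drop R9: the rest still cover every city — redundant.
3 redundant: R2, R4, R9.

3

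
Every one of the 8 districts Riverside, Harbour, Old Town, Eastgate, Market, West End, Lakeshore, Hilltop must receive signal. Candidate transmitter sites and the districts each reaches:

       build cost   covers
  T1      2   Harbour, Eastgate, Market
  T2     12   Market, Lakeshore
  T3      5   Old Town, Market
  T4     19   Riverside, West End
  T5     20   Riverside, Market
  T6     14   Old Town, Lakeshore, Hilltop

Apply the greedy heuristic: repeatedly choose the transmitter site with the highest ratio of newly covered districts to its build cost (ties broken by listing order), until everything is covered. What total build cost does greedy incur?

35

Pick 1: T1 adds 3 new (Harbour, Eastgate, Market) at build cost 2 (ratio 3/2).
Pick 2: T6 adds 3 new (Old Town, Lakeshore, Hilltop) at build cost 14 (ratio 3/14).
Pick 3: T4 adds 2 new (Riverside, West End) at build cost 19 (ratio 2/19).
Greedy total build cost: 2 + 14 + 19 = 35.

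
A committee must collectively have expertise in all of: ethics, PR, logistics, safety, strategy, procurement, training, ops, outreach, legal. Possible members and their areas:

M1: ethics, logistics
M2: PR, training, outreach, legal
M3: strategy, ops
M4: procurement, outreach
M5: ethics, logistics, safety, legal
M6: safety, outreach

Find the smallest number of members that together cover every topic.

4

M2, M3, M4, M5 together cover {ethics, PR, logistics, safety, strategy, procurement, training, ops, outreach, legal} — every topic.
No 3 of the 6 members cover everything (all 20 triples fall short), so 4 is minimum.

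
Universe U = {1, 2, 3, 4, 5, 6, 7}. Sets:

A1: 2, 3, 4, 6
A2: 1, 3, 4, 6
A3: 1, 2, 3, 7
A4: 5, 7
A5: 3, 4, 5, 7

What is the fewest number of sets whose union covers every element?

A1, A2, A4 together cover {1, 2, 3, 4, 5, 6, 7} — every element.
No 2 of the 5 sets cover everything (all 10 pairs fall short), so 3 is minimum.

3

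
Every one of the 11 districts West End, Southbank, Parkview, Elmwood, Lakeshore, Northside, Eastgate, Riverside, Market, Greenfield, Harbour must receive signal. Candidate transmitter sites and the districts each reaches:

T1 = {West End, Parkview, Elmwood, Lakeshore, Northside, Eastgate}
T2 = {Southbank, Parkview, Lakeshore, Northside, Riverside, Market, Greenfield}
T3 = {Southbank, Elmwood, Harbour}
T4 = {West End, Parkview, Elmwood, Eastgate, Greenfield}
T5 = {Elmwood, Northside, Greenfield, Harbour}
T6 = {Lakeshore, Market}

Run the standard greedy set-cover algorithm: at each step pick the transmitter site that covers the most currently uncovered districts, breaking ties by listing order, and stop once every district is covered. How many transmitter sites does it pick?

3

Pick 1: T2 covers 7 new districts (Southbank, Parkview, Lakeshore, Northside, Riverside, Market, Greenfield).
Pick 2: T1 covers 3 new districts (West End, Elmwood, Eastgate).
Pick 3: T3 covers 1 new districts (Harbour).
Greedy uses 3 transmitter sites.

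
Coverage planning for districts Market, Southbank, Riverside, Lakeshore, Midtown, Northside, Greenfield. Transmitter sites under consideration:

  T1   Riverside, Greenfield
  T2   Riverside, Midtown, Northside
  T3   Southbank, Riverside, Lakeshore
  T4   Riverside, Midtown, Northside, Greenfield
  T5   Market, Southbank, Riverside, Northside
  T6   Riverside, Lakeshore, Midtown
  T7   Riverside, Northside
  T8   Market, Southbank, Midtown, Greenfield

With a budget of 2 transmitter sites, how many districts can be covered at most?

6

Choosing T2, T8 covers {Market, Southbank, Riverside, Midtown, Northside, Greenfield} — 6 districts.
No choice of 2 transmitter sites does better; here Lakeshore is left uncovered.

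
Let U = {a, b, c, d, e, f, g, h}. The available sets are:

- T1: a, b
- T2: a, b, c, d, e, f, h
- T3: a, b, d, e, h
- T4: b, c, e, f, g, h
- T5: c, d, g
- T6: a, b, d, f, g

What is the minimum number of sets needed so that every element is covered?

2

T2, T4 together cover {a, b, c, d, e, f, g, h} — every element.
No single set contains all 8 elements, so 2 is optimal.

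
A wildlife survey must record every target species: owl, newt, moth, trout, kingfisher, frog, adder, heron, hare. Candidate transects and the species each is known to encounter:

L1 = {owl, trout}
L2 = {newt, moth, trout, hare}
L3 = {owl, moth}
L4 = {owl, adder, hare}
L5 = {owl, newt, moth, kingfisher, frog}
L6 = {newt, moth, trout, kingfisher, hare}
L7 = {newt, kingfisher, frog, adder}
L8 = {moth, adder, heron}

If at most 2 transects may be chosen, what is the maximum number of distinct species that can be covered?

7

Choosing L2, L5 covers {owl, newt, moth, trout, kingfisher, frog, hare} — 7 species.
No choice of 2 transects does better; here adder, heron are left uncovered.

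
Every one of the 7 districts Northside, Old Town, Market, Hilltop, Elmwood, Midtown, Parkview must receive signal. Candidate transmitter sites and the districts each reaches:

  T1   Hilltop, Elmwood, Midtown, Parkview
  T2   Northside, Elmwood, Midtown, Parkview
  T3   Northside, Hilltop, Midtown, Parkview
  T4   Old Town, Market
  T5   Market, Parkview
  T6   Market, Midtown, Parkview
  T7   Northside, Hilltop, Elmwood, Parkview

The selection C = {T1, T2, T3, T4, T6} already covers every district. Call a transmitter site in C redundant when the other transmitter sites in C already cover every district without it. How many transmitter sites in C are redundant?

4

Drop T1: the rest still cover every district — redundant.
Drop T2: the rest still cover every district — redundant.
Drop T3: the rest still cover every district — redundant.
Drop T4: Old Town uncovered — not redundant.
Drop T6: the rest still cover every district — redundant.
4 redundant: T1, T2, T3, T6.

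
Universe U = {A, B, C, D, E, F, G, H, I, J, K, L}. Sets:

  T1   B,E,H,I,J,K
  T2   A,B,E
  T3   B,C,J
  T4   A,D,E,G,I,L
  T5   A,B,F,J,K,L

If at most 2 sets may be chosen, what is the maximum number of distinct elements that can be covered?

10

Choosing T1, T4 covers {A, B, D, E, G, H, I, J, K, L} — 10 elements.
No choice of 2 sets does better; here C, F are left uncovered.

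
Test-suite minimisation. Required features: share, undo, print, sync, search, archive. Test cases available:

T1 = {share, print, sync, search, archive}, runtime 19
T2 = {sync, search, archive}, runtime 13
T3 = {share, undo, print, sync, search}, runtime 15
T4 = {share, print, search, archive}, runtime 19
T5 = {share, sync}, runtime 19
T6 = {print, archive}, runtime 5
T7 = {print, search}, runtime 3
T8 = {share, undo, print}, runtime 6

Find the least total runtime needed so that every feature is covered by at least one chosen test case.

T2, T8 cover every feature at runtime 13 + 6 = 19.
Any cover uses at least 2 test cases; among all covering selections none totals below 19.

19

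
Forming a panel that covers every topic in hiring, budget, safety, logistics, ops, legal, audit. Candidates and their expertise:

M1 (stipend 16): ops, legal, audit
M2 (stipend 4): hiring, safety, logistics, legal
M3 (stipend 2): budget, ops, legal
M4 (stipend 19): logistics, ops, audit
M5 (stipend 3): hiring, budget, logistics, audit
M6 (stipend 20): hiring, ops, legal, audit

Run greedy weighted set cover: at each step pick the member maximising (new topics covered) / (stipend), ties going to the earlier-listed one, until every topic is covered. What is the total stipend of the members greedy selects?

Pick 1: M3 adds 3 new (budget, ops, legal) at stipend 2 (ratio 3/2).
Pick 2: M5 adds 3 new (hiring, logistics, audit) at stipend 3 (ratio 3/3).
Pick 3: M2 adds 1 new (safety) at stipend 4 (ratio 1/4).
Greedy total stipend: 2 + 3 + 4 = 9.

9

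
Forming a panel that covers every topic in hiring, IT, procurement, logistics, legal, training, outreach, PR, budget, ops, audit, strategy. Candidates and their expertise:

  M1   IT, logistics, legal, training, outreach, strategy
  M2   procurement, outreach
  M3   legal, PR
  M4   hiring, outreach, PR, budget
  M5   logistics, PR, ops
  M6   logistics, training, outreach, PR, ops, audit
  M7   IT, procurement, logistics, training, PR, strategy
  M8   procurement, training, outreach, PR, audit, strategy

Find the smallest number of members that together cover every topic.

M1, M2, M4, M6 together cover {hiring, IT, procurement, logistics, legal, training, outreach, PR, budget, ops, audit, strategy} — every topic.
No 3 of the 8 members cover everything (all 56 triples fall short), so 4 is minimum.

4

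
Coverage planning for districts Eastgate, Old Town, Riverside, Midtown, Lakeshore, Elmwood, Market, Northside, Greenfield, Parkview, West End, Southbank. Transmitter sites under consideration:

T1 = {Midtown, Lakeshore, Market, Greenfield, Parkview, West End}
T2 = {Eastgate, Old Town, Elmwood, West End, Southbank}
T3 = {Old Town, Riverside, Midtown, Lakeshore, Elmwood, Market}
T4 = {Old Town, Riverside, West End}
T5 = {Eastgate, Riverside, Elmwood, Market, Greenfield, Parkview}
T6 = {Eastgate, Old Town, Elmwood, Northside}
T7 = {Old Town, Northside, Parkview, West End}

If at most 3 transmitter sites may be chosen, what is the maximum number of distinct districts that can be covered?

11

Choosing T1, T2, T3 covers {Eastgate, Old Town, Riverside, Midtown, Lakeshore, Elmwood, Market, Greenfield, Parkview, West End, Southbank} — 11 districts.
No choice of 3 transmitter sites does better; here Northside is left uncovered.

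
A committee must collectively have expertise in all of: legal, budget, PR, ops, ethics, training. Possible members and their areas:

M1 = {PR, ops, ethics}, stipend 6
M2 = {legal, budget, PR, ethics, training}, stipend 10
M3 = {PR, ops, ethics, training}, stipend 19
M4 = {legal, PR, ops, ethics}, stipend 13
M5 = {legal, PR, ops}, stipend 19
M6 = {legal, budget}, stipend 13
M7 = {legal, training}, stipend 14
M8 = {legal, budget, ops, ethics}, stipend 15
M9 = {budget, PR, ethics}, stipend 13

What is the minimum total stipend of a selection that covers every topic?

M1, M2 cover every topic at stipend 6 + 10 = 16.
Any cover uses at least 2 members; among all covering selections none totals below 16.

16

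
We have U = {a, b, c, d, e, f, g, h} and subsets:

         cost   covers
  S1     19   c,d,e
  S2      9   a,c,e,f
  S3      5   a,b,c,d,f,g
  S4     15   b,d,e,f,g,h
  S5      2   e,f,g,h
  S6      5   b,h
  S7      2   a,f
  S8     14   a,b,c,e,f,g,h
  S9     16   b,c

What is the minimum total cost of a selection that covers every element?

S3, S5 cover every element at cost 5 + 2 = 7.
Any cover uses at least 2 sets; among all covering selections none totals below 7.

7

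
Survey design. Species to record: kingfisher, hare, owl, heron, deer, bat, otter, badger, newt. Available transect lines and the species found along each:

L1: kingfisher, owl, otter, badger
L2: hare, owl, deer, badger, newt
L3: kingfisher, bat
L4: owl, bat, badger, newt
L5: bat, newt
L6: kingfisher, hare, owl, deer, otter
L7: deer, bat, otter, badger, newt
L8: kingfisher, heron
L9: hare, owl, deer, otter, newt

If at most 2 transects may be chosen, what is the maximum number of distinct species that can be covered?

Choosing L4, L6 covers {kingfisher, hare, owl, deer, bat, otter, badger, newt} — 8 species.
No choice of 2 transects does better; here heron is left uncovered.

8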